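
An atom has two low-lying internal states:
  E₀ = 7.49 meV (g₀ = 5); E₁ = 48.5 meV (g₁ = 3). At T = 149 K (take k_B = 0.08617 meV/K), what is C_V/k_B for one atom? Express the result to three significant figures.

0.239

k_BT = 0.08617 × 149 K = 12.839 meV.
Eᵢ/kT = 0.58338, 3.7776.
Z = Σ gᵢe^(−Eᵢ/kT) = 5·e^(−0.58338) + 3·e^(−3.7776) = 2.7900 + 0.068633 = 2.8586.
⟨E⟩ = 8.4747 meV, ⟨E²⟩ = 111.23 meV².
C_V/k_B = (⟨E²⟩ − ⟨E⟩²)/(kT)² = (111.23 − 71.821)/164.84 = 0.239.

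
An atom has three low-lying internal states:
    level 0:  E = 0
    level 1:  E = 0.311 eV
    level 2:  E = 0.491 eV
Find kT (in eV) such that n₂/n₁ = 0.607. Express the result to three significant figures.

0.361 eV

n₂/n₁ = exp[−(E₂−E₁)/kT] = 0.607.
⇒ (E₂−E₁)/kT = ln(1/0.607) = ln(1.6474) = 0.49920.
kT = 0.180 eV / 0.49920 = 0.361 eV.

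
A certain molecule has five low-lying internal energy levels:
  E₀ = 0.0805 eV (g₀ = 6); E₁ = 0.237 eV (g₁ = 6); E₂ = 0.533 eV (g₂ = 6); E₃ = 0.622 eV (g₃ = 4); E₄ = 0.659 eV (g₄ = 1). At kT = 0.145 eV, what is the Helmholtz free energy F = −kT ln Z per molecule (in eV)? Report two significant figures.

-0.23 eV

Eᵢ/kT = 0.5552, 1.634, 3.676, 4.290, 4.545.
Z = Σ gᵢe^(−Eᵢ/kT) = 6·e^(−0.5552) + 6·e^(−1.634) + 6·e^(−3.676) + 4·e^(−4.290) + 1·e^(−4.545) = 3.444 + 1.171 + 0.1519 + 0.05482 + 0.01062 = 4.832.
F = −kT ln Z = −0.145 × ln(4.832) = −0.145 × 1.575 = -0.23 eV.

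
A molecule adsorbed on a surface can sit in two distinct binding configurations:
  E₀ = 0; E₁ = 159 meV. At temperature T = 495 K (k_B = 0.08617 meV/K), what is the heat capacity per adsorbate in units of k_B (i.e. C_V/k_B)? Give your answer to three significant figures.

k_BT = 0.08617 × 495 K = 42.654 meV.
Eᵢ/kT = 0, 3.7277.
Z = Σ e^(−Eᵢ/kT) = e^(−0) + e^(−3.7277) = 1.0000 + 0.024048 = 1.0240.
⟨E⟩ = 3.7340 meV, ⟨E²⟩ = 593.71 meV².
C_V/k_B = (⟨E²⟩ − ⟨E⟩²)/(kT)² = (593.71 − 13.943)/1819.4 = 0.319.

0.319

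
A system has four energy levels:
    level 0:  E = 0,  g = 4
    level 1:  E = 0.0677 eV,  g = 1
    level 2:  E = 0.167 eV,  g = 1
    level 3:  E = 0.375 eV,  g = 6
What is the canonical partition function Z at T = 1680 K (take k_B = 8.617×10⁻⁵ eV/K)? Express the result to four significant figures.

k_BT = 8.617×10⁻⁵ × 1680 K = 0.144766 eV.
Eᵢ/kT = 0, 0.467651, 1.15359, 2.59039.
Z = Σ gᵢe^(−Eᵢ/kT) = 4·e^(−0) + 1·e^(−0.467651) + 1·e^(−1.15359) + 6·e^(−2.59039) = 4.00000 + 0.626472 + 0.315502 + 0.449945 = 5.39192.

Z = 5.392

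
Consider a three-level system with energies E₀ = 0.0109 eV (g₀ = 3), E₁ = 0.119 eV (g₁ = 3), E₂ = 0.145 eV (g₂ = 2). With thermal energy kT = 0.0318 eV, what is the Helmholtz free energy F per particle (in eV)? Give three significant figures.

Eᵢ/kT = 0.34277, 3.7421, 4.5597.
Z = Σ gᵢe^(−Eᵢ/kT) = 3·e^(−0.34277) + 3·e^(−3.7421) + 2·e^(−4.5597) = 2.1294 + 0.071113 + 0.020930 = 2.2214.
F = −kT ln Z = −0.0318 × ln(2.2214) = −0.0318 × 0.79814 = -0.0254 eV.

-0.0254 eV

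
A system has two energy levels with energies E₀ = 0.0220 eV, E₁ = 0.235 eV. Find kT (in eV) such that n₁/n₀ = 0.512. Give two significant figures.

0.32 eV

n₁/n₀ = exp[−(E₁−E₀)/kT] = 0.512.
⇒ (E₁−E₀)/kT = ln(1/0.512) = ln(1.953) = 0.6694.
kT = 0.2130 eV / 0.6694 = 0.32 eV.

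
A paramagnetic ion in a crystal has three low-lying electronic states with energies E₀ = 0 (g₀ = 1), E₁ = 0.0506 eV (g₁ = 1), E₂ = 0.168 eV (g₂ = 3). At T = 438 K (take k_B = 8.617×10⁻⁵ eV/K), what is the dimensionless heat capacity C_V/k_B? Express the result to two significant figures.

k_BT = 8.617×10⁻⁵ × 438 K = 0.03774 eV.
Eᵢ/kT = 0, 1.341, 4.452.
Z = Σ gᵢe^(−Eᵢ/kT) = 1·e^(−0) + 1·e^(−1.341) + 3·e^(−4.452) = 1.000 + 0.2616 + 0.03497 = 1.297.
⟨E⟩ = 0.01474 eV, ⟨E²⟩ = 0.001277 eV².
C_V/k_B = (⟨E²⟩ − ⟨E⟩²)/(kT)² = (0.001277 − 0.0002173)/0.001424 = 0.74.

0.74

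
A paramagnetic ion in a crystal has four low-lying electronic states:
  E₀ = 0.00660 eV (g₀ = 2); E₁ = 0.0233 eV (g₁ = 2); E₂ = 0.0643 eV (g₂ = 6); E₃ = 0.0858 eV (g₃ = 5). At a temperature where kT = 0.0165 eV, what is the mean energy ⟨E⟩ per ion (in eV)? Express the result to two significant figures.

Eᵢ/kT = 0.4000, 1.412, 3.897, 5.200.
Z = Σ gᵢe^(−Eᵢ/kT) = 2·e^(−0.4000) + 2·e^(−1.412) + 6·e^(−3.897) + 5·e^(−5.200) = 1.341 + 0.4873 + 0.1218 + 0.02758 = 1.978.
⟨E⟩ = Σ Eᵢ gᵢe^(−Eᵢ/kT) / Z = (0.00660·1.341 + 0.0233·0.4873 + 0.0643·0.1218 + 0.0858·0.02758) / 1.978 = 0.015 eV.

0.015 eV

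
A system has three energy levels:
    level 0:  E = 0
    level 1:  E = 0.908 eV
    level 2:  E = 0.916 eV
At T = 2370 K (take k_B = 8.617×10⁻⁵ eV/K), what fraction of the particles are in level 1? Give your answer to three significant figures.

k_BT = 8.617×10⁻⁵ × 2370 K = 0.20422 eV.
Eᵢ/kT = 0, 4.4462, 4.4854.
Z = Σ e^(−Eᵢ/kT) = e^(−0) + e^(−4.4462) + e^(−4.4854) = 1.0000 + 0.011723 + 0.011272 = 1.0230.
P₁ = e^(−E₁/kT) / Z = 0.011723/1.0230 = 0.0115.

0.0115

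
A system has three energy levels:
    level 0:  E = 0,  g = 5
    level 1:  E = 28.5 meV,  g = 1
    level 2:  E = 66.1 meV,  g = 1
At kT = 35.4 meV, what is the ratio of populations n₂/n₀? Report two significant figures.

n₂/n₀ = (g₂/g₀) exp[−(E₂−E₀)/kT] = (1/5) × exp(−(66.1 meV)/(35.4 meV)) = (1/5) × exp(-1.867) = 0.031.

0.031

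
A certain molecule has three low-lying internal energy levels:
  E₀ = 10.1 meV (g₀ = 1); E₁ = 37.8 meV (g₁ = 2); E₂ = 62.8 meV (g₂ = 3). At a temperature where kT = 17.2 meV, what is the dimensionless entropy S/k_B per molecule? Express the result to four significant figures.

Eᵢ/kT = 0.587209, 2.19767, 3.65116.
Z = Σ gᵢe^(−Eᵢ/kT) = 1·e^(−0.587209) + 2·e^(−2.19767) + 3·e^(−3.65116) = 0.555877 + 0.222123 + 0.0778830 = 0.855883.
⟨E⟩ = Σ EᵢPᵢ = 22.0844 meV.
S/k_B = ln Z + ⟨E⟩/kT = ln(0.855883) + 22.0844/17.2 = -0.155622 + 1.28398 = 1.128.

1.128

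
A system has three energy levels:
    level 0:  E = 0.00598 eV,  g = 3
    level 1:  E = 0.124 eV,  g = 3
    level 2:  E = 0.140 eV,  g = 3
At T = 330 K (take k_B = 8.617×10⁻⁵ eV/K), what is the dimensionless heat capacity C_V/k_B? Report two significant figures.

0.45

k_BT = 8.617×10⁻⁵ × 330 K = 0.02844 eV.
Eᵢ/kT = 0.2103, 4.360, 4.923.
Z = Σ gᵢe^(−Eᵢ/kT) = 3·e^(−0.2103) + 3·e^(−4.360) + 3·e^(−4.923) = 2.431 + 0.03834 + 0.02183 = 2.491.
⟨E⟩ = 0.008971 eV, ⟨E²⟩ = 0.0004433 eV².
C_V/k_B = (⟨E²⟩ − ⟨E⟩²)/(kT)² = (0.0004433 − 0.00008048)/0.0008088 = 0.45.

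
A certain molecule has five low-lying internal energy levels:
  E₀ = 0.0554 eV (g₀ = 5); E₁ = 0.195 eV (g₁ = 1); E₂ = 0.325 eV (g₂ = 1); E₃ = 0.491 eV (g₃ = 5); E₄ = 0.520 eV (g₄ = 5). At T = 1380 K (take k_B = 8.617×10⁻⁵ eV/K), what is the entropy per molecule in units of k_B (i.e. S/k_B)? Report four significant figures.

1.989

k_BT = 8.617×10⁻⁵ × 1380 K = 0.118915 eV.
Eᵢ/kT = 0.465879, 1.63983, 2.73304, 4.12900, 4.37287.
Z = Σ gᵢe^(−Eᵢ/kT) = 5·e^(−0.465879) + 1·e^(−1.63983) + 1·e^(−2.73304) + 5·e^(−4.12900) + 5·e^(−4.37287) = 3.13792 + 0.194013 + 0.0650213 + 0.0804948 + 0.0630749 = 3.54052.
⟨E⟩ = Σ EᵢPᵢ = 0.0861814 eV.
S/k_B = ln Z + ⟨E⟩/kT = ln(3.54052) + 0.0861814/0.118915 = 1.26427 + 0.724731 = 1.989.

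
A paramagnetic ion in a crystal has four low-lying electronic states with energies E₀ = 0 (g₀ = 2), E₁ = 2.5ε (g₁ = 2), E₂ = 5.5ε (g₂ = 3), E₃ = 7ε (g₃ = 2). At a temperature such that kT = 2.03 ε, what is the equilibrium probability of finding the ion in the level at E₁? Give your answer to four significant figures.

0.2050

Eᵢ/kT = 0, 1.23153, 2.70936, 3.44828.
Z = Σ gᵢe^(−Eᵢ/kT) = 2·e^(−0) + 2·e^(−1.23153) + 3·e^(−2.70936) + 2·e^(−3.44828) = 2.00000 + 0.583691 + 0.199738 + 0.0636006 = 2.84703.
P₁ = g₁ e^(−E₁/kT) / Z = 0.583691/2.84703 = 0.2050.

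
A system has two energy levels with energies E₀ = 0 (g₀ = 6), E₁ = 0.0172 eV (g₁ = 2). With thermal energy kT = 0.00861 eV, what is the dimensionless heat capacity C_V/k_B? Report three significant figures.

0.165

Eᵢ/kT = 0, 1.9977.
Z = Σ gᵢe^(−Eᵢ/kT) = 6·e^(−0) + 2·e^(−1.9977) = 6.0000 + 0.27129 = 6.2713.
⟨E⟩ = 0.00074405 eV, ⟨E²⟩ = 0.000012798 eV².
C_V/k_B = (⟨E²⟩ − ⟨E⟩²)/(kT)² = (0.000012798 − 0.00000055361)/0.000074132 = 0.165.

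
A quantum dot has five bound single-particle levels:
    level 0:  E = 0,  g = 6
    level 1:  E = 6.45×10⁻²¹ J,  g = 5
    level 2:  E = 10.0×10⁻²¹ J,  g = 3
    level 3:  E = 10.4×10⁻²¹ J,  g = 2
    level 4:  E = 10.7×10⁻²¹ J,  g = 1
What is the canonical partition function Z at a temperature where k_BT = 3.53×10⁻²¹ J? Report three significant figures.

Z = 7.13

Eᵢ/kT = 0, 1.8272, 2.8329, 2.9462, 3.0312.
Z = Σ gᵢe^(−Eᵢ/kT) = 6·e^(−0) + 5·e^(−1.8272) + 3·e^(−2.8329) + 2·e^(−2.9462) + 1·e^(−3.0312) = 6.0000 + 0.80432 + 0.17653 + 0.10508 + 0.048258 = 7.1342.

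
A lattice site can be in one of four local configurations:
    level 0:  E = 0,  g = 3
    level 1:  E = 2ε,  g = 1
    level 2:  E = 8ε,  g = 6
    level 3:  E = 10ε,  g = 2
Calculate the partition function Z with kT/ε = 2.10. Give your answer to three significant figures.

Z = 3.54

Eᵢ/kT = 0, 0.95238, 3.8095, 4.7619.
Z = Σ gᵢe^(−Eᵢ/kT) = 3·e^(−0) + 1·e^(−0.95238) + 6·e^(−3.8095) + 2·e^(−4.7619) = 3.0000 + 0.38582 + 0.13296 + 0.017099 = 3.5359.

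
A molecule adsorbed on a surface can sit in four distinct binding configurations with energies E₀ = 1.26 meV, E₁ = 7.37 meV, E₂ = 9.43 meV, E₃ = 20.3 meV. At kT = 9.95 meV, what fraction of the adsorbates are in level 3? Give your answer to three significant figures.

0.0693

Eᵢ/kT = 0.12663, 0.74070, 0.94774, 2.0402.
Z = Σ e^(−Eᵢ/kT) = e^(−0.12663) + e^(−0.74070) + e^(−0.94774) + e^(−2.0402) = 0.88106 + 0.47678 + 0.38762 + 0.13000 = 1.8755.
P₃ = e^(−E₃/kT) / Z = 0.13000/1.8755 = 0.0693.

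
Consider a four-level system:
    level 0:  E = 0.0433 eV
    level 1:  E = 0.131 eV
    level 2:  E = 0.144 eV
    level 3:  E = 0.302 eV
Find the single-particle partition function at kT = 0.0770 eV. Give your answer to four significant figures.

Eᵢ/kT = 0.562338, 1.70130, 1.87013, 3.92208.
Z = Σ e^(−Eᵢ/kT) = e^(−0.562338) + e^(−1.70130) + e^(−1.87013) + e^(−3.92208) = 0.569875 + 0.182446 + 0.154104 + 0.0197999 = 0.926225.

Z = 0.9262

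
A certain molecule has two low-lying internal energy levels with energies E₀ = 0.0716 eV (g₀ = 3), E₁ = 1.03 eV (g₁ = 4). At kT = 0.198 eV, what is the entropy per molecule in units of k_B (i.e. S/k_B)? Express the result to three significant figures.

Eᵢ/kT = 0.36162, 5.2020.
Z = Σ gᵢe^(−Eᵢ/kT) = 3·e^(−0.36162) + 4·e^(−5.2020) = 2.0896 + 0.022022 = 2.1116.
⟨E⟩ = Σ EᵢPᵢ = 0.081596 eV.
S/k_B = ln Z + ⟨E⟩/kT = ln(2.1116) + 0.081596/0.198 = 0.74745 + 0.41210 = 1.16.

1.16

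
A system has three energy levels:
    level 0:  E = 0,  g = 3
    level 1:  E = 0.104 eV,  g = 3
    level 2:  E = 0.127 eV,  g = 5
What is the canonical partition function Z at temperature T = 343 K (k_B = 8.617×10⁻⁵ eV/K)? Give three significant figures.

k_BT = 8.617×10⁻⁵ × 343 K = 0.029556 eV.
Eᵢ/kT = 0, 3.5187, 4.2969.
Z = Σ gᵢe^(−Eᵢ/kT) = 3·e^(−0) + 3·e^(−3.5187) + 5·e^(−4.2969) = 3.0000 + 0.088914 + 0.068053 = 3.1570.

Z = 3.16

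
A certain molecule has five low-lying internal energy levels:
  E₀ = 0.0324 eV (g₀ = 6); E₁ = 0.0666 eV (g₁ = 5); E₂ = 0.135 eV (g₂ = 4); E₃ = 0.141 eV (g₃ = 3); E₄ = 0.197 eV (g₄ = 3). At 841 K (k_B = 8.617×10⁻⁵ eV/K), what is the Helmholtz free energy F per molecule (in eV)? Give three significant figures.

-0.142 eV

k_BT = 8.617×10⁻⁵ × 841 K = 0.072469 eV.
Eᵢ/kT = 0.44709, 0.91901, 1.8629, 1.9457, 2.7184.
Z = Σ gᵢe^(−Eᵢ/kT) = 6·e^(−0.44709) + 5·e^(−0.91901) + 4·e^(−1.8629) + 3·e^(−1.9457) + 3·e^(−2.7184) = 3.8369 + 1.9946 + 0.62089 + 0.42866 + 0.19794 = 7.0790.
F = −kT ln Z = −0.072469 × ln(7.0790) = −0.072469 × 1.9571 = -0.142 eV.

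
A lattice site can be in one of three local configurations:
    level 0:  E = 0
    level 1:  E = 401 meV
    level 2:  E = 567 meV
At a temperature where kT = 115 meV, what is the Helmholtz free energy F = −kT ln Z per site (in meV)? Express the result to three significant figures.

Eᵢ/kT = 0, 3.4870, 4.9304.
Z = Σ e^(−Eᵢ/kT) = e^(−0) + e^(−3.4870) + e^(−4.9304) = 1.0000 + 0.030593 + 0.0072236 = 1.0378.
F = −kT ln Z = −115 × ln(1.0378) = −115 × 0.037103 = -4.27 meV.

-4.27 meV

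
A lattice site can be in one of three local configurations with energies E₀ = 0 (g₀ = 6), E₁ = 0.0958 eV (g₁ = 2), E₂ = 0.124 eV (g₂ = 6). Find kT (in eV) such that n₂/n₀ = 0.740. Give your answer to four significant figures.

0.4118 eV

n₂/n₀ = (g₂/g₀) exp[−(E₂−E₀)/kT] = 0.740.
⇒ (E₂−E₀)/kT = ln((6/6)/0.740) = ln(1.35135) = 0.301104.
kT = 0.124 eV / 0.301104 = 0.4118 eV.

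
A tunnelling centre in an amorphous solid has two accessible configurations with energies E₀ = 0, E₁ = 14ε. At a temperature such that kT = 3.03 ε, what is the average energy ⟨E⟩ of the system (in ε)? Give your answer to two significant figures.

Eᵢ/kT = 0, 4.620.
Z = Σ e^(−Eᵢ/kT) = e^(−0) + e^(−4.620) = 1.000 + 0.009853 = 1.010.
⟨E⟩ = Σ Eᵢ e^(−Eᵢ/kT) / Z = (0·1.000 + 14·0.009853) / 1.010 = 0.14 ε.

0.14 ε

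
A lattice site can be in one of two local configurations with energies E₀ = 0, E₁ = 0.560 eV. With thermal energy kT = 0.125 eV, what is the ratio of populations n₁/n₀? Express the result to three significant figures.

n₁/n₀ = exp[−(E₁−E₀)/kT] = exp(−(0.560 eV)/(0.125 eV)) = exp(-4.4800) = 0.0113.

0.0113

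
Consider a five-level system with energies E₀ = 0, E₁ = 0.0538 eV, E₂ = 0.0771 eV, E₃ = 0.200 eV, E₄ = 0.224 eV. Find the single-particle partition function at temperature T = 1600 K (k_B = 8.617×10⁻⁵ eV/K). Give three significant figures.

Z = 2.68

k_BT = 8.617×10⁻⁵ × 1600 K = 0.13787 eV.
Eᵢ/kT = 0, 0.39022, 0.55922, 1.4506, 1.6247.
Z = Σ e^(−Eᵢ/kT) = e^(−0) + e^(−0.39022) + e^(−0.55922) + e^(−1.4506) + e^(−1.6247) = 1.0000 + 0.67691 + 0.57165 + 0.23443 + 0.19697 = 2.6800.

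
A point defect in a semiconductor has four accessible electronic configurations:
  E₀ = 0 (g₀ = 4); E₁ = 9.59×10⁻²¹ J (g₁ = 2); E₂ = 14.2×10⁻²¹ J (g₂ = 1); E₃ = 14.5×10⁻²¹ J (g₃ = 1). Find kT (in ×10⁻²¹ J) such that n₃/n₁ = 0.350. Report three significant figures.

13.8 ×10⁻²¹ J

n₃/n₁ = (g₃/g₁) exp[−(E₃−E₁)/kT] = 0.350.
⇒ (E₃−E₁)/kT = ln((1/2)/0.350) = ln(1.4286) = 0.35669.
kT = 4.91 ×10⁻²¹ J / 0.35669 = 13.8 ×10⁻²¹ J.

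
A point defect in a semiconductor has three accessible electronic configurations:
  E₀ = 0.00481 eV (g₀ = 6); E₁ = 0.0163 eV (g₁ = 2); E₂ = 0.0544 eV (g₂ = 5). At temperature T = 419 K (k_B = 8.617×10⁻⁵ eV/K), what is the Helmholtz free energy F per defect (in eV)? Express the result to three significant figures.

-0.0734 eV

k_BT = 8.617×10⁻⁵ × 419 K = 0.036105 eV.
Eᵢ/kT = 0.13322, 0.45146, 1.5067.
Z = Σ gᵢe^(−Eᵢ/kT) = 6·e^(−0.13322) + 2·e^(−0.45146) + 5·e^(−1.5067) = 5.2516 + 1.2734 + 1.1082 = 7.6332.
F = −kT ln Z = −0.036105 × ln(7.6332) = −0.036105 × 2.0325 = -0.0734 eV.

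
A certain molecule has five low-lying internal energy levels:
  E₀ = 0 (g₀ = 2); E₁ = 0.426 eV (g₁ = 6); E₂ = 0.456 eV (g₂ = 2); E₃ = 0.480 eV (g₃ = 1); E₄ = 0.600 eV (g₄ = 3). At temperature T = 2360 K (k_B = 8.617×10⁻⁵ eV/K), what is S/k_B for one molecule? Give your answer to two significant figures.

k_BT = 8.617×10⁻⁵ × 2360 K = 0.2034 eV.
Eᵢ/kT = 0, 2.094, 2.242, 2.360, 2.950.
Z = Σ gᵢe^(−Eᵢ/kT) = 2·e^(−0) + 6·e^(−2.094) + 2·e^(−2.242) + 1·e^(−2.360) + 3·e^(−2.950) = 2.000 + 0.7392 + 0.2125 + 0.09442 + 0.1570 = 3.203.
⟨E⟩ = Σ EᵢPᵢ = 0.1721 eV.
S/k_B = ln Z + ⟨E⟩/kT = ln(3.203) + 0.1721/0.2034 = 1.164 + 0.8461 = 2.0.

2.0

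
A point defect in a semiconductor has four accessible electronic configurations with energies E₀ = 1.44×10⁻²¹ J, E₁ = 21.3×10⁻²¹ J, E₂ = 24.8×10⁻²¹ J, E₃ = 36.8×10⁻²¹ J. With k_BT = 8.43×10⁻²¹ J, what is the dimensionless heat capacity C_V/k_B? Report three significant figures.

Eᵢ/kT = 0.17082, 2.5267, 2.9419, 4.3654.
Z = Σ e^(−Eᵢ/kT) = e^(−0.17082) + e^(−2.5267) + e^(−2.9419) + e^(−4.3654) = 0.84297 + 0.079922 + 0.052765 + 0.012710 = 0.98837.
⟨E⟩ = 4.7477, ⟨E²⟩ = 88.704.
C_V/k_B = (⟨E²⟩ − ⟨E⟩²)/(kT)² = (88.704 − 22.541)/71.065 = 0.931.

0.931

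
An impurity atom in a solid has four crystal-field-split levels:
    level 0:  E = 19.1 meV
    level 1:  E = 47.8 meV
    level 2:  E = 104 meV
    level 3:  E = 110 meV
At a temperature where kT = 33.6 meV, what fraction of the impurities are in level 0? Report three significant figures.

0.636

Eᵢ/kT = 0.56845, 1.4226, 3.0952, 3.2738.
Z = Σ e^(−Eᵢ/kT) = e^(−0.56845) + e^(−1.4226) + e^(−3.0952) + e^(−3.2738) = 0.56640 + 0.24109 + 0.045266 + 0.037862 = 0.89062.
P₀ = e^(−E₀/kT) / Z = 0.56640/0.89062 = 0.636.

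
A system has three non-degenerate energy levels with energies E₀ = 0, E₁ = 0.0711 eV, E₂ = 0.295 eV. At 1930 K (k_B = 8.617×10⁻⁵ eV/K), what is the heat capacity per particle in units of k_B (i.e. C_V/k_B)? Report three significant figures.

0.257

k_BT = 8.617×10⁻⁵ × 1930 K = 0.16631 eV.
Eᵢ/kT = 0, 0.42751, 1.7738.
Z = Σ e^(−Eᵢ/kT) = e^(−0) + e^(−0.42751) + e^(−1.7738) = 1.0000 + 0.65213 + 0.16969 = 1.8218.
⟨E⟩ = 0.052928 eV, ⟨E²⟩ = 0.0099154 eV².
C_V/k_B = (⟨E²⟩ − ⟨E⟩²)/(kT)² = (0.0099154 − 0.0028014)/0.027659 = 0.257.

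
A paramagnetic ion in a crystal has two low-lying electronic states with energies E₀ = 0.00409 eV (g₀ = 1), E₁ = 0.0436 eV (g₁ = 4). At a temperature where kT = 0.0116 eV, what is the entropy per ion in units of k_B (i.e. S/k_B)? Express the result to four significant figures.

0.5236

Eᵢ/kT = 0.352586, 3.75862.
Z = Σ gᵢe^(−Eᵢ/kT) = 1·e^(−0.352586) + 4·e^(−3.75862) = 0.702868 + 0.0932636 = 0.796132.
⟨E⟩ = Σ EᵢPᵢ = 0.00871843 eV.
S/k_B = ln Z + ⟨E⟩/kT = ln(0.796132) + 0.00871843/0.0116 = -0.227990 + 0.751589 = 0.5236.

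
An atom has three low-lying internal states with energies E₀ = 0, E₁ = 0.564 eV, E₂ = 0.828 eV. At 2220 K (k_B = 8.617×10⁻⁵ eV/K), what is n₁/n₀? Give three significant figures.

k_BT = 8.617×10⁻⁵ × 2220 K = 0.19130 eV.
n₁/n₀ = exp[−(E₁−E₀)/kT] = exp(−(0.564 eV)/(0.19130 eV)) = exp(-2.9482) = 0.0524.

0.0524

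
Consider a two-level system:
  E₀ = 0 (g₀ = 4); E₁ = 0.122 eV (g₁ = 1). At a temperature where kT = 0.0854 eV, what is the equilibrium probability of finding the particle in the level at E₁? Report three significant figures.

Eᵢ/kT = 0, 1.4286.
Z = Σ gᵢe^(−Eᵢ/kT) = 4·e^(−0) + 1·e^(−1.4286) = 4.0000 + 0.23964 = 4.2396.
P₁ = g₁ e^(−E₁/kT) / Z = 0.23964/4.2396 = 0.0565.

0.0565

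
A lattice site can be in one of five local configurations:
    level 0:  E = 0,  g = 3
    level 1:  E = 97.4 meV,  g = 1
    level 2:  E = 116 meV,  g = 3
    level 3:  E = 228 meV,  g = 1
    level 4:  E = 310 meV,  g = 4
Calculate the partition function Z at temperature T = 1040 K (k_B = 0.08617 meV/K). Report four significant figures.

Z = 4.364

k_BT = 0.08617 × 1040 K = 89.6168 meV.
Eᵢ/kT = 0, 1.08685, 1.29440, 2.54417, 3.45917.
Z = Σ gᵢe^(−Eᵢ/kT) = 3·e^(−0) + 1·e^(−1.08685) + 3·e^(−1.29440) + 1·e^(−2.54417) + 4·e^(−3.45917) = 3.00000 + 0.337277 + 0.822187 + 0.0785382 + 0.125823 = 4.36383.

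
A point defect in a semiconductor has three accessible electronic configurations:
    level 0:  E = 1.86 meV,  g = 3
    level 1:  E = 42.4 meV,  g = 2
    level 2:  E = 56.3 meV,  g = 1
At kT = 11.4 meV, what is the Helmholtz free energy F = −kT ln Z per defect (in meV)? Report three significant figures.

Eᵢ/kT = 0.16316, 3.7193, 4.9386.
Z = Σ gᵢe^(−Eᵢ/kT) = 3·e^(−0.16316) + 2·e^(−3.7193) + 1·e^(−4.9386) = 2.5484 + 0.048502 + 0.0071646 = 2.6041.
F = −kT ln Z = −11.4 × ln(2.6041) = −11.4 × 0.95709 = -10.9 meV.

-10.9 meV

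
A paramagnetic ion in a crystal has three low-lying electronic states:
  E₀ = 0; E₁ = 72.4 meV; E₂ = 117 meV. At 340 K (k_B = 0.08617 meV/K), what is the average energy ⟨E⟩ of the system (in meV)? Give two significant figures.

7.5 meV

k_BT = 0.08617 × 340 K = 29.30 meV.
Eᵢ/kT = 0, 2.471, 3.993.
Z = Σ e^(−Eᵢ/kT) = e^(−0) + e^(−2.471) + e^(−3.993) = 1.000 + 0.08450 + 0.01844 = 1.103.
⟨E⟩ = Σ Eᵢ e^(−Eᵢ/kT) / Z = (0·1.000 + 72.4·0.08450 + 117·0.01844) / 1.103 = 7.5 meV.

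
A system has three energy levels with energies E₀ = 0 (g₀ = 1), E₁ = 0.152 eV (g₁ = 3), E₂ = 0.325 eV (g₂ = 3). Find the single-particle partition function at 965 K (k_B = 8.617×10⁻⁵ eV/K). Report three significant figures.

k_BT = 8.617×10⁻⁵ × 965 K = 0.083154 eV.
Eᵢ/kT = 0, 1.8279, 3.9084.
Z = Σ gᵢe^(−Eᵢ/kT) = 1·e^(−0) + 3·e^(−1.8279) + 3·e^(−3.9084) = 1.0000 + 0.48225 + 0.060218 = 1.5425.

Z = 1.54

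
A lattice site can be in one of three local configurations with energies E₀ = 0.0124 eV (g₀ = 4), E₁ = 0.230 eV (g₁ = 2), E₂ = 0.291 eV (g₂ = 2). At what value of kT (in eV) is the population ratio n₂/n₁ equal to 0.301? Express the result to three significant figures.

n₂/n₁ = (g₂/g₁) exp[−(E₂−E₁)/kT] = 0.301.
⇒ (E₂−E₁)/kT = ln((2/2)/0.301) = ln(3.3223) = 1.2007.
kT = 0.061 eV / 1.2007 = 0.0508 eV.

0.0508 eV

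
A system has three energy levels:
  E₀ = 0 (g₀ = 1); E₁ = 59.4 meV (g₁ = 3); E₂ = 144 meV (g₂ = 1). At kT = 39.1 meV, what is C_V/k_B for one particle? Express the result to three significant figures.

0.684

Eᵢ/kT = 0, 1.5192, 3.6829.
Z = Σ gᵢe^(−Eᵢ/kT) = 1·e^(−0) + 3·e^(−1.5192) + 1·e^(−3.6829) = 1.0000 + 0.65666 + 0.025150 = 1.6818.
⟨E⟩ = 25.346 meV, ⟨E²⟩ = 1687.7 meV².
C_V/k_B = (⟨E²⟩ − ⟨E⟩²)/(kT)² = (1687.7 − 642.42)/1528.8 = 0.684.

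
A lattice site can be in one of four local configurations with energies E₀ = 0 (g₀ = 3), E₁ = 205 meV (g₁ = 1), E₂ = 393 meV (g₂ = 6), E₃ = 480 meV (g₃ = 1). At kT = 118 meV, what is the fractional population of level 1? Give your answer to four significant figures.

0.05165

Eᵢ/kT = 0, 1.73729, 3.33051, 4.06780.
Z = Σ gᵢe^(−Eᵢ/kT) = 3·e^(−0) + 1·e^(−1.73729) + 6·e^(−3.33051) + 1·e^(−4.06780) = 3.00000 + 0.175997 + 0.214649 + 0.0171150 = 3.40776.
P₁ = g₁ e^(−E₁/kT) / Z = 0.175997/3.40776 = 0.05165.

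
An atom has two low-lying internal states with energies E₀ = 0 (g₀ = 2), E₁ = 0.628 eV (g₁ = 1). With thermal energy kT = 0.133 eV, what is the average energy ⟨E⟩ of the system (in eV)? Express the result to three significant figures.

Eᵢ/kT = 0, 4.7218.
Z = Σ gᵢe^(−Eᵢ/kT) = 2·e^(−0) + 1·e^(−4.7218) = 2.0000 + 0.0088991 = 2.0089.
⟨E⟩ = Σ Eᵢ gᵢe^(−Eᵢ/kT) / Z = (0·2.0000 + 0.628·0.0088991) / 2.0089 = 0.00278 eV.

0.00278 eV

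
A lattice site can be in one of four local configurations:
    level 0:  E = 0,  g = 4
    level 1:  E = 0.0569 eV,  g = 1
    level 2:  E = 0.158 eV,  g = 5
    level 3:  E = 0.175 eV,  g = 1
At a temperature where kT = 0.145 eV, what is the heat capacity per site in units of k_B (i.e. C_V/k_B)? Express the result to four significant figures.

Eᵢ/kT = 0, 0.392414, 1.08966, 1.20690.
Z = Σ gᵢe^(−Eᵢ/kT) = 4·e^(−0) + 1·e^(−0.392414) + 5·e^(−1.08966) + 1·e^(−1.20690) = 4.00000 + 0.675424 + 1.68165 + 0.299123 = 6.65620.
⟨E⟩ = 0.0535559 eV, ⟨E²⟩ = 0.00801180 eV².
C_V/k_B = (⟨E²⟩ − ⟨E⟩²)/(kT)² = (0.00801180 − 0.00286823)/0.0210250 = 0.2446.

0.2446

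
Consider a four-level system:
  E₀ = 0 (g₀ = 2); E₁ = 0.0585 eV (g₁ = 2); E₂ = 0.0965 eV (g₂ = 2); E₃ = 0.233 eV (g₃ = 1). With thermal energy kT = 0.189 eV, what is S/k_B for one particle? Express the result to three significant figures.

Eᵢ/kT = 0, 0.30952, 0.51058, 1.2328.
Z = Σ gᵢe^(−Eᵢ/kT) = 2·e^(−0) + 2·e^(−0.30952) + 2·e^(−0.51058) + 1·e^(−1.2328) = 2.0000 + 1.4676 + 1.2003 + 0.29148 = 4.9594.
⟨E⟩ = Σ EᵢPᵢ = 0.054361 eV.
S/k_B = ln Z + ⟨E⟩/kT = ln(4.9594) + 0.054361/0.189 = 1.6013 + 0.28762 = 1.89.

1.89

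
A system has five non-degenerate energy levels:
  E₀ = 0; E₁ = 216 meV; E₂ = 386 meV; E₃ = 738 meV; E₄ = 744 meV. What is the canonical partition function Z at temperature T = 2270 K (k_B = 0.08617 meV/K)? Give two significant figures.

k_BT = 0.08617 × 2270 K = 195.6 meV.
Eᵢ/kT = 0, 1.104, 1.973, 3.773, 3.804.
Z = Σ e^(−Eᵢ/kT) = e^(−0) + e^(−1.104) + e^(−1.973) + e^(−3.773) + e^(−3.804) = 1.000 + 0.3315 + 0.1390 + 0.02298 + 0.02228 = 1.516.

Z = 1.5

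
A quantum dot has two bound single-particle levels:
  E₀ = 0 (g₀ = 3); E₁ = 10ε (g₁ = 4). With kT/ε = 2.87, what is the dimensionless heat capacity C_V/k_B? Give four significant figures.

Eᵢ/kT = 0, 3.48432.
Z = Σ gᵢe^(−Eᵢ/kT) = 3·e^(−0) + 4·e^(−3.48432) = 3.00000 + 0.122698 = 3.12270.
⟨E⟩ = 0.392923 ε, ⟨E²⟩ = 3.92923 ε².
C_V/k_B = (⟨E²⟩ − ⟨E⟩²)/(kT)² = (3.92923 − 0.154388)/8.23690 = 0.4583.

0.4583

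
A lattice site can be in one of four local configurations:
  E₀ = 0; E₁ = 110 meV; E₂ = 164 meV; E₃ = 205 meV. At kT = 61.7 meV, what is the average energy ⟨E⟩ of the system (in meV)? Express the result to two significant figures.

Eᵢ/kT = 0, 1.783, 2.658, 3.323.
Z = Σ e^(−Eᵢ/kT) = e^(−0) + e^(−1.783) + e^(−2.658) + e^(−3.323) = 1.000 + 0.1681 + 0.07009 + 0.03604 = 1.274.
⟨E⟩ = Σ Eᵢ e^(−Eᵢ/kT) / Z = (0·1.000 + 110·0.1681 + 164·0.07009 + 205·0.03604) / 1.274 = 29 meV.

29 meV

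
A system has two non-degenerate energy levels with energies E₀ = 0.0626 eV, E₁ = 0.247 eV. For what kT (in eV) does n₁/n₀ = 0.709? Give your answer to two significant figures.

0.54 eV

n₁/n₀ = exp[−(E₁−E₀)/kT] = 0.709.
⇒ (E₁−E₀)/kT = ln(1/0.709) = ln(1.410) = 0.3436.
kT = 0.1844 eV / 0.3436 = 0.54 eV.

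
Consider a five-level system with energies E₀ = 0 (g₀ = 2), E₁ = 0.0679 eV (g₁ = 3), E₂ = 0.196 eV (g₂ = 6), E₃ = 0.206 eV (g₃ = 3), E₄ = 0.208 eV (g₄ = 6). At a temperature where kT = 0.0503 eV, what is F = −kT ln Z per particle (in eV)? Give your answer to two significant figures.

Eᵢ/kT = 0, 1.350, 3.897, 4.095, 4.135.
Z = Σ gᵢe^(−Eᵢ/kT) = 2·e^(−0) + 3·e^(−1.350) + 6·e^(−3.897) + 3·e^(−4.095) + 6·e^(−4.135) = 2.000 + 0.7777 + 0.1218 + 0.04997 + 0.09602 = 3.045.
F = −kT ln Z = −0.0503 × ln(3.045) = −0.0503 × 1.114 = -0.056 eV.

-0.056 eV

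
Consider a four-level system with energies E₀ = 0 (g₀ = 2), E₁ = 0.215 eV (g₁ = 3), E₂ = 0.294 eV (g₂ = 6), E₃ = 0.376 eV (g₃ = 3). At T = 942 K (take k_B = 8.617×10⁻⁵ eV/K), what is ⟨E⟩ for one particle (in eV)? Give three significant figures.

k_BT = 8.617×10⁻⁵ × 942 K = 0.081172 eV.
Eᵢ/kT = 0, 2.6487, 3.6219, 4.6321.
Z = Σ gᵢe^(−Eᵢ/kT) = 2·e^(−0) + 3·e^(−2.6487) + 6·e^(−3.6219) + 3·e^(−4.6321) = 2.0000 + 0.21223 + 0.16039 + 0.029203 = 2.4018.
⟨E⟩ = Σ Eᵢ gᵢe^(−Eᵢ/kT) / Z = (0·2.0000 + 0.215·0.21223 + 0.294·0.16039 + 0.376·0.029203) / 2.4018 = 0.0432 eV.

0.0432 eV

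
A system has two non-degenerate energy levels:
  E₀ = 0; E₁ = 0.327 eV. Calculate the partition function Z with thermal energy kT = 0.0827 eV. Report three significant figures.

Eᵢ/kT = 0, 3.9541.
Z = Σ e^(−Eᵢ/kT) = e^(−0) + e^(−3.9541) = 1.0000 + 0.019176 = 1.0192.

Z = 1.02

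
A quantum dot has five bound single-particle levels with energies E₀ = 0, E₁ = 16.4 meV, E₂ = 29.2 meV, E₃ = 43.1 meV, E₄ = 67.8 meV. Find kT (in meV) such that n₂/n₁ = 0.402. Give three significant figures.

14.0 meV

n₂/n₁ = exp[−(E₂−E₁)/kT] = 0.402.
⇒ (E₂−E₁)/kT = ln(1/0.402) = ln(2.4876) = 0.91132.
kT = 12.8 meV / 0.91132 = 14.0 meV.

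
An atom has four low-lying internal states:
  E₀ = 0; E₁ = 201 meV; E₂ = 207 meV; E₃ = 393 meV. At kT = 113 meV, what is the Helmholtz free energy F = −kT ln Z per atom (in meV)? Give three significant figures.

-34.7 meV

Eᵢ/kT = 0, 1.7788, 1.8319, 3.4779.
Z = Σ e^(−Eᵢ/kT) = e^(−0) + e^(−1.7788) + e^(−1.8319) + e^(−3.4779) = 1.0000 + 0.16884 + 0.16011 + 0.030872 = 1.3598.
F = −kT ln Z = −113 × ln(1.3598) = −113 × 0.30734 = -34.7 meV.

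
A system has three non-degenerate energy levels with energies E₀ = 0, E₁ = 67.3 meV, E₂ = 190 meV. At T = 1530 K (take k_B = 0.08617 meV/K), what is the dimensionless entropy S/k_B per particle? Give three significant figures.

k_BT = 0.08617 × 1530 K = 131.84 meV.
Eᵢ/kT = 0, 0.51047, 1.4411.
Z = Σ e^(−Eᵢ/kT) = e^(−0) + e^(−0.51047) + e^(−1.4411) = 1.0000 + 0.60021 + 0.23667 = 1.8369.
⟨E⟩ = Σ EᵢPᵢ = 46.470 meV.
S/k_B = ln Z + ⟨E⟩/kT = ln(1.8369) + 46.470/131.84 = 0.60808 + 0.35247 = 0.961.

0.961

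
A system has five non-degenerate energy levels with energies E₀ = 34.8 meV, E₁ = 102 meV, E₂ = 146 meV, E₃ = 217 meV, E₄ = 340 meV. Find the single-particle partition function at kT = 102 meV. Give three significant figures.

Z = 1.47

Eᵢ/kT = 0.34118, 1.0000, 1.4314, 2.1275, 3.3333.
Z = Σ e^(−Eᵢ/kT) = e^(−0.34118) + e^(−1.0000) + e^(−1.4314) + e^(−2.1275) + e^(−3.3333) = 0.71093 + 0.36788 + 0.23897 + 0.11913 + 0.035675 = 1.4726.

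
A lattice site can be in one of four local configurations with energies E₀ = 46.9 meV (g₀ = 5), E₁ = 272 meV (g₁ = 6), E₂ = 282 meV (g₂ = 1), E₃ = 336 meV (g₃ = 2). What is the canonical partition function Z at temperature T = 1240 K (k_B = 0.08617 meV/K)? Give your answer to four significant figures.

Z = 3.852

k_BT = 0.08617 × 1240 K = 106.851 meV.
Eᵢ/kT = 0.438929, 2.54560, 2.63919, 3.14457.
Z = Σ gᵢe^(−Eᵢ/kT) = 5·e^(−0.438929) + 6·e^(−2.54560) + 1·e^(−2.63919) + 2·e^(−3.14457) = 3.22363 + 0.470556 + 0.0714191 + 0.0861709 = 3.85178.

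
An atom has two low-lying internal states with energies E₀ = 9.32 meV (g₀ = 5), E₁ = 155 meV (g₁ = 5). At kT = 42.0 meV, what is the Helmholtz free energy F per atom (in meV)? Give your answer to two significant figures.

Eᵢ/kT = 0.2219, 3.690.
Z = Σ gᵢe^(−Eᵢ/kT) = 5·e^(−0.2219) + 5·e^(−3.690) = 4.005 + 0.1249 = 4.130.
F = −kT ln Z = −42.0 × ln(4.130) = −42.0 × 1.418 = -60 meV.

-60 meV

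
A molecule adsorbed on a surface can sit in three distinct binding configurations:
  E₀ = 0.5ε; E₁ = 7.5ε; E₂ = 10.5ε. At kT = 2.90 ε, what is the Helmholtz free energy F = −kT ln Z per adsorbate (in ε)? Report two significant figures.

Eᵢ/kT = 0.1724, 2.586, 3.621.
Z = Σ e^(−Eᵢ/kT) = e^(−0.1724) + e^(−2.586) + e^(−3.621) = 0.8416 + 0.07532 + 0.02676 = 0.9437.
F = −kT ln Z = −2.90 × ln(0.9437) = −2.90 × -0.05795 = 0.17 ε.

0.17 ε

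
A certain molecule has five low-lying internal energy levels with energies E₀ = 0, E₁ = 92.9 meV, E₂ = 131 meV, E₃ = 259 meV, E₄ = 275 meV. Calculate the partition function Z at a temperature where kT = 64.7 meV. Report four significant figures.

Eᵢ/kT = 0, 1.43586, 2.02473, 4.00309, 4.25039.
Z = Σ e^(−Eᵢ/kT) = e^(−0) + e^(−1.43586) + e^(−2.02473) + e^(−4.00309) + e^(−4.25039) = 1.00000 + 0.237911 + 0.132029 + 0.0182591 + 0.0142587 = 1.40246.

Z = 1.402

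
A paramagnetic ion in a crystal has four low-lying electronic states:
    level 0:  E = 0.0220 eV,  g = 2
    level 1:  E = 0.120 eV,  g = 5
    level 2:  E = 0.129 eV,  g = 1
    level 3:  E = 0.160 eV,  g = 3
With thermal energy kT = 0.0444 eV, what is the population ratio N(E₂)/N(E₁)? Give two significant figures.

n₂/n₁ = (g₂/g₁) exp[−(E₂−E₁)/kT] = (1/5) × exp(−(0.009 eV)/(0.0444 eV)) = (1/5) × exp(-0.2027) = 0.16.

0.16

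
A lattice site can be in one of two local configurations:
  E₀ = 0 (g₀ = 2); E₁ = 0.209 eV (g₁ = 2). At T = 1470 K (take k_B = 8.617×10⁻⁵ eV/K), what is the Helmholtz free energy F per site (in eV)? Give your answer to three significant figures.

k_BT = 8.617×10⁻⁵ × 1470 K = 0.12667 eV.
Eᵢ/kT = 0, 1.6500.
Z = Σ gᵢe^(−Eᵢ/kT) = 2·e^(−0) + 2·e^(−1.6500) = 2.0000 + 0.38410 = 2.3841.
F = −kT ln Z = −0.12667 × ln(2.3841) = −0.12667 × 0.86882 = -0.110 eV.

-0.110 eV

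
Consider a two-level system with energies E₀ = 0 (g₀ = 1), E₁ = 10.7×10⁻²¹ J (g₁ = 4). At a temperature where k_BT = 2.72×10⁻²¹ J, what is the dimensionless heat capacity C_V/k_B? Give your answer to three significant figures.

Eᵢ/kT = 0, 3.9338.
Z = Σ gᵢe^(−Eᵢ/kT) = 1·e^(−0) + 4·e^(−3.9338) = 1.0000 + 0.078277 = 1.0783.
⟨E⟩ = 0.77674, ⟨E²⟩ = 8.3112.
C_V/k_B = (⟨E²⟩ − ⟨E⟩²)/(kT)² = (8.3112 − 0.60333)/7.3984 = 1.04.

1.04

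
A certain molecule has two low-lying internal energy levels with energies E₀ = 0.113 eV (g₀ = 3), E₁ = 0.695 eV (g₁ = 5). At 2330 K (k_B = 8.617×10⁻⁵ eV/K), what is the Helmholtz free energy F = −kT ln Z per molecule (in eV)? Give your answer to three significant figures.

k_BT = 8.617×10⁻⁵ × 2330 K = 0.20078 eV.
Eᵢ/kT = 0.56281, 3.4615.
Z = Σ gᵢe^(−Eᵢ/kT) = 3·e^(−0.56281) + 5·e^(−3.4615) = 1.7088 + 0.15691 = 1.8657.
F = −kT ln Z = −0.20078 × ln(1.8657) = −0.20078 × 0.62364 = -0.125 eV.

-0.125 eV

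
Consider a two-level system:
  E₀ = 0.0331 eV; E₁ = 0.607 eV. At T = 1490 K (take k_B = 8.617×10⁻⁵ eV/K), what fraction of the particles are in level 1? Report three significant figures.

0.0113

k_BT = 8.617×10⁻⁵ × 1490 K = 0.12839 eV.
Eᵢ/kT = 0.25781, 4.7278.
Z = Σ e^(−Eᵢ/kT) = e^(−0.25781) + e^(−4.7278) = 0.77274 + 0.0088459 = 0.78159.
P₁ = e^(−E₁/kT) / Z = 0.0088459/0.78159 = 0.0113.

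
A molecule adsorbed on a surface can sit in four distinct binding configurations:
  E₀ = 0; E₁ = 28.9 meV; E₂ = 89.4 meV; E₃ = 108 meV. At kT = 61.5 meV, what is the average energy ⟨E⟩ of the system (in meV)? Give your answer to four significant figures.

Eᵢ/kT = 0, 0.469919, 1.45366, 1.75610.
Z = Σ e^(−Eᵢ/kT) = e^(−0) + e^(−0.469919) + e^(−1.45366) + e^(−1.75610) = 1.00000 + 0.625053 + 0.233713 + 0.172717 = 2.03148.
⟨E⟩ = Σ Eᵢ e^(−Eᵢ/kT) / Z = (0·1.00000 + 28.9·0.625053 + 89.4·0.233713 + 108·0.172717) / 2.03148 = 28.36 meV.

28.36 meV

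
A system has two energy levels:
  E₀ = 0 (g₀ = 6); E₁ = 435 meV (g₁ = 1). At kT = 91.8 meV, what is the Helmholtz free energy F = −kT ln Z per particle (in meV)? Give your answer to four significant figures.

-164.6 meV

Eᵢ/kT = 0, 4.73856.
Z = Σ gᵢe^(−Eᵢ/kT) = 6·e^(−0) + 1·e^(−4.73856) = 6.00000 + 0.00875124 = 6.00875.
F = −kT ln Z = −91.8 × ln(6.00875) = −91.8 × 1.79322 = -164.6 meV.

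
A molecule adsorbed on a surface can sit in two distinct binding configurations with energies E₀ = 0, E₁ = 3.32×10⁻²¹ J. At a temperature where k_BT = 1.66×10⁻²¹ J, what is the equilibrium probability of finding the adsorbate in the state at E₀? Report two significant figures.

Eᵢ/kT = 0, 2.000.
Z = Σ e^(−Eᵢ/kT) = e^(−0) + e^(−2.000) = 1.000 + 0.1353 = 1.135.
P₀ = e^(−E₀/kT) / Z = 1.000/1.135 = 0.88.

0.88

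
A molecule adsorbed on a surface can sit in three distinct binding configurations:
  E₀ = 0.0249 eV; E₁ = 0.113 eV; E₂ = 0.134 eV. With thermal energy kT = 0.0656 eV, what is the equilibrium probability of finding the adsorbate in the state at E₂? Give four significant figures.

Eᵢ/kT = 0.379573, 1.72256, 2.04268.
Z = Σ e^(−Eᵢ/kT) = e^(−0.379573) + e^(−1.72256) + e^(−2.04268) = 0.684153 + 0.178608 + 0.129681 = 0.992442.
P₂ = e^(−E₂/kT) / Z = 0.129681/0.992442 = 0.1307.

0.1307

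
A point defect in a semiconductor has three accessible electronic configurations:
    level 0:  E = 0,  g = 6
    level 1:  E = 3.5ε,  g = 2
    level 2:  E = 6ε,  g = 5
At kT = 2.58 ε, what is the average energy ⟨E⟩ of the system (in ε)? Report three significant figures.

Eᵢ/kT = 0, 1.3566, 2.3256.
Z = Σ gᵢe^(−Eᵢ/kT) = 6·e^(−0) + 2·e^(−1.3566) + 5·e^(−2.3256) = 6.0000 + 0.51507 + 0.48862 = 7.0037.
⟨E⟩ = Σ Eᵢ gᵢe^(−Eᵢ/kT) / Z = (0·6.0000 + 3.5·0.51507 + 6·0.48862) / 7.0037 = 0.676 ε.

0.676 ε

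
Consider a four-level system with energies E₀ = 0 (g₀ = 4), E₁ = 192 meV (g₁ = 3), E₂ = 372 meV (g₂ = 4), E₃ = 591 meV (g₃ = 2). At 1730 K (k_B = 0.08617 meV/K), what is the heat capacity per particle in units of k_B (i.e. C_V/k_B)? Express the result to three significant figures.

k_BT = 0.08617 × 1730 K = 149.07 meV.
Eᵢ/kT = 0, 1.2880, 2.4955, 3.9646.
Z = Σ gᵢe^(−Eᵢ/kT) = 4·e^(−0) + 3·e^(−1.2880) + 4·e^(−2.4955) + 2·e^(−3.9646) = 4.0000 + 0.82747 + 0.32982 + 0.037951 = 5.1952.
⟨E⟩ = 58.515 meV, ⟨E²⟩ = 17208 meV².
C_V/k_B = (⟨E²⟩ − ⟨E⟩²)/(kT)² = (17208 − 3424.0)/22222 = 0.620.

0.620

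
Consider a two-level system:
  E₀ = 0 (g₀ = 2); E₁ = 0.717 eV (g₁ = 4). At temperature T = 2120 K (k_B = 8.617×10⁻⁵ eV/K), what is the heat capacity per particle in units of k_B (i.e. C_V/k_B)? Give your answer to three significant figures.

0.563

k_BT = 8.617×10⁻⁵ × 2120 K = 0.18268 eV.
Eᵢ/kT = 0, 3.9249.
Z = Σ gᵢe^(−Eᵢ/kT) = 2·e^(−0) + 4·e^(−3.9249) = 2.0000 + 0.078976 = 2.0790.
⟨E⟩ = 0.027237 eV, ⟨E²⟩ = 0.019529 eV².
C_V/k_B = (⟨E²⟩ − ⟨E⟩²)/(kT)² = (0.019529 − 0.00074185)/0.033372 = 0.563.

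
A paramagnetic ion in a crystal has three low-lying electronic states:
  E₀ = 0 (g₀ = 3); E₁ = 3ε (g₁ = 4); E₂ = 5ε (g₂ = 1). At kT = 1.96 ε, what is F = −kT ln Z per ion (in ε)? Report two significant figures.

-2.7 ε

Eᵢ/kT = 0, 1.531, 2.551.
Z = Σ gᵢe^(−Eᵢ/kT) = 3·e^(−0) + 4·e^(−1.531) + 1·e^(−2.551) = 3.000 + 0.8653 + 0.07800 = 3.943.
F = −kT ln Z = −1.96 × ln(3.943) = −1.96 × 1.372 = -2.7 ε.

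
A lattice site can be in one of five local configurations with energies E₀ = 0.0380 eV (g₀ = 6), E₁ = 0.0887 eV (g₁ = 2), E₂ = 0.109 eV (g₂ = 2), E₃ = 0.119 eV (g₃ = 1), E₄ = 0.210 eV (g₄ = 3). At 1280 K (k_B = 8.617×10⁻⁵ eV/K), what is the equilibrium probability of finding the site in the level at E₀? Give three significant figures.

0.637

k_BT = 8.617×10⁻⁵ × 1280 K = 0.11030 eV.
Eᵢ/kT = 0.34451, 0.80417, 0.98821, 1.0789, 1.9039.
Z = Σ gᵢe^(−Eᵢ/kT) = 6·e^(−0.34451) + 2·e^(−0.80417) + 2·e^(−0.98821) + 1·e^(−1.0789) + 3·e^(−1.9039) = 4.2514 + 0.89492 + 0.74448 + 0.33997 + 0.44696 = 6.6777.
P₀ = g₀ e^(−E₀/kT) / Z = 4.2514/6.6777 = 0.637.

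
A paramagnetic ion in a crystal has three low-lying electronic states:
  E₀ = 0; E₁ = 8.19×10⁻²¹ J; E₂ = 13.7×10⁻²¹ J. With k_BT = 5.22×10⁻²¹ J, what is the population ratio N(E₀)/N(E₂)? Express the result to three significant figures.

13.8

n₀/n₂ = exp[−(E₀−E₂)/kT] = exp(−(-13.7 ×10⁻²¹ J)/(5.22 ×10⁻²¹ J)) = exp(2.6245) = 13.8.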